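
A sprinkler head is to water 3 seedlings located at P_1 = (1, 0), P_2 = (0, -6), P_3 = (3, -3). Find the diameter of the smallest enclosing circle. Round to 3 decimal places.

Side lengths²: P_1P_2² = 37, P_1P_3² = 13, P_2P_3² = 18.
Since P_1P_2² = 37 ≥ 18 + 13 = 31, the angle opposite P_1P_2 is not acute, so the smallest enclosing circle has P_1P_2 as diameter.
Centre = midpoint of P_1P_2 = (0.5, -3), r² = 37/4 = 9.25.
Diameter = 2r = 2√(9.25) ≈ 6.083.

6.083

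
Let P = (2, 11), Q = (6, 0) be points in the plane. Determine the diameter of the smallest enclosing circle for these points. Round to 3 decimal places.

The smallest circle enclosing two points has them as diameter endpoints.
Centre = midpoint = (4, 5.5); r² = |PQ|²/4 = 137/4 = 34.25.
Diameter = 2r = 2√(34.25) ≈ 11.705.

11.705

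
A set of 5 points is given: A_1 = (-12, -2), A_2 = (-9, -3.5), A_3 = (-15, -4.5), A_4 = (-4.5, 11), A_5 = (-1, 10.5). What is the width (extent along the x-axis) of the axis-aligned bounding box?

max x = -1, min x = -15, so width = 14.

14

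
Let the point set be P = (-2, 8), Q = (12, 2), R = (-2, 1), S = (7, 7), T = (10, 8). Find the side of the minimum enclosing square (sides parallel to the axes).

The bounding box has width 14 and height 7.
An axis-aligned square enclosing the set must have side ≥ max(width, height).
So the minimum side is max(14, 7) = 14.

14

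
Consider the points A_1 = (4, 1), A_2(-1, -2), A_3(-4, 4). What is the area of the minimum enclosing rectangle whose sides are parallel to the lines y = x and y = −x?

In coordinates u = x + y, v = x − y the rectangle is axis-aligned; the map (x,y)→(u,v) scales areas by 2.
u-values: 5, -3, 0; range = 5 − (-3) = 8.
v-values: 3, 1, -8; range = 3 − (-8) = 11.
Area = (8 × 11) / 2 = 44.

44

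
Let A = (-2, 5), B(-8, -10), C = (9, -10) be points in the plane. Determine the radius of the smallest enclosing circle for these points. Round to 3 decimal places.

Side lengths²: AB² = 261, AC² = 346, BC² = 289.
Since AC² = 346 < 289 + 261 = 550, the triangle is acute, so the smallest enclosing circle is the circumcircle.
Circumcentre = (0.5, -4.7), r² = 100.34.
r = √(100.34) ≈ 10.017.

10.017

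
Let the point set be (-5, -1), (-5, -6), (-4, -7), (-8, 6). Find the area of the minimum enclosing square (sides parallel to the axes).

The bounding box has width 4 and height 13.
An axis-aligned square enclosing the set must have side ≥ max(width, height).
So the minimum side is max(4, 13) = 13.
Area = 13² = 169.

169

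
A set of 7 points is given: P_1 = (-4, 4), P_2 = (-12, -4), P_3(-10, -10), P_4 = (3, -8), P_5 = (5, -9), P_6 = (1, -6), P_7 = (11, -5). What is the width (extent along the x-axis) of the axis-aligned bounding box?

max x = 11, min x = -12, so width = 23.

23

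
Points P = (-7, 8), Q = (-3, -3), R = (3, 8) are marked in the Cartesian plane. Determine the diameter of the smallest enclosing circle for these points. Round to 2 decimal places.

13.33

Side lengths²: PQ² = 137, PR² = 100, QR² = 157.
Since QR² = 157 < 137 + 100 = 237, the triangle is acute, so the smallest enclosing circle is the circumcircle.
Circumcentre = (-2, 79/22), r² = 21509/484.
Diameter = 2r = 2√(21509/484) ≈ 13.33.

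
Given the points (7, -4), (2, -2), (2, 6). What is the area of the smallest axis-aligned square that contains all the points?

The bounding box has width 5 and height 10.
An axis-aligned square enclosing the set must have side ≥ max(width, height).
So the minimum side is max(5, 10) = 10.
Area = 10² = 100.

100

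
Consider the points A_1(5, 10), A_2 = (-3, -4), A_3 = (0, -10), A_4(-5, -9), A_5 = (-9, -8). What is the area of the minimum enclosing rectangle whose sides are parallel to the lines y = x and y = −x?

240

In coordinates u = x + y, v = x − y the rectangle is axis-aligned; the map (x,y)→(u,v) scales areas by 2.
u-values: 15, -7, -10, -14, -17; range = 15 − (-17) = 32.
v-values: -5, 1, 10, 4, -1; range = 10 − (-5) = 15.
Area = (32 × 15) / 2 = 240.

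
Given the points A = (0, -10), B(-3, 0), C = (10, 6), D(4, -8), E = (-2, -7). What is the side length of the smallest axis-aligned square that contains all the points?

16

The bounding box has width 13 and height 16.
An axis-aligned square enclosing the set must have side ≥ max(width, height).
So the minimum side is max(13, 16) = 16.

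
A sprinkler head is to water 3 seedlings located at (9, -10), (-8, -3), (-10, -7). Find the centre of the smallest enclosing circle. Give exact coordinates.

Call the three points A, B, C in the order given.
Side lengths²: AB² = 338, AC² = 370, BC² = 20.
Since AC² = 370 ≥ 338 + 20 = 358, the angle opposite AC is not acute, so the smallest enclosing circle has AC as diameter.
Centre = midpoint of AC = (-0.5, -8.5), r² = 370/4 = 92.5.
Centre = (-0.5, -8.5).

(-0.5, -8.5)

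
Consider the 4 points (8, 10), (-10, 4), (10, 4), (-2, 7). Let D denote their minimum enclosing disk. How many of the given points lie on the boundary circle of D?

The farthest pair is (-10, 4)–(10, 4) with squared distance 400. The circle on this segment as diameter has centre (0, 4) and r² = 400/4 = 100.
Check (8, 10): distance² to centre = 100 ≤ 100, so it lies inside.
All remaining points lie in this disk, and no smaller disk contains both endpoints, so this is the minimum enclosing circle.
The points at distance exactly r from the centre are (8, 10), (-10, 4), (10, 4) — 3 points.

3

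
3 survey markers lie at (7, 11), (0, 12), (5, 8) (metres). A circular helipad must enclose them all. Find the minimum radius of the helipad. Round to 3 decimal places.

3.549

Call the three points A, B, C in the order given.
Side lengths²: AB² = 50, AC² = 13, BC² = 41.
Since AB² = 50 < 41 + 13 = 54, the triangle is acute, so the smallest enclosing circle is the circumcircle.
Circumcentre = (159/46, 515/46), r² = 13325/1058.
r = √(13325/1058) ≈ 3.549.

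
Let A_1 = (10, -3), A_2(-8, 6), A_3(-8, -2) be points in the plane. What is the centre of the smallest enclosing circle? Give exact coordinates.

(1, 1.5)

Side lengths²: A_1A_2² = 405, A_1A_3² = 325, A_2A_3² = 64.
Since A_1A_2² = 405 ≥ 325 + 64 = 389, the angle opposite A_1A_2 is not acute, so the smallest enclosing circle has A_1A_2 as diameter.
Centre = midpoint of A_1A_2 = (1, 1.5), r² = 405/4 = 101.25.
Centre = (1, 1.5).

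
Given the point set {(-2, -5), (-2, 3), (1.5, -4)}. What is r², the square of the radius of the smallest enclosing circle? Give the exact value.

Call the three points A, B, C in the order given.
Side lengths²: AB² = 64, AC² = 13.25, BC² = 61.25.
Since AB² = 64 < 61.25 + 13.25 = 74.5, the triangle is acute, so the smallest enclosing circle is the circumcircle.
Circumcentre = (-1.25, -1), r² = 16.5625.

16.5625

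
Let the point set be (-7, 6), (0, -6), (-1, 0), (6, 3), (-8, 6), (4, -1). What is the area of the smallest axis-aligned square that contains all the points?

196

The bounding box has width 14 and height 12.
An axis-aligned square enclosing the set must have side ≥ max(width, height).
So the minimum side is max(14, 12) = 14.
Area = 14² = 196.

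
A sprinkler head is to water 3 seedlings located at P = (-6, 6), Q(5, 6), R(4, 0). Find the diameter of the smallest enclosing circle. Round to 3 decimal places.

11.823

Side lengths²: PQ² = 121, PR² = 136, QR² = 37.
Since PR² = 136 < 121 + 37 = 158, the triangle is acute, so the smallest enclosing circle is the circumcircle.
Circumcentre = (-0.5, 23/6), r² = 629/18.
Diameter = 2r = 2√(629/18) ≈ 11.823.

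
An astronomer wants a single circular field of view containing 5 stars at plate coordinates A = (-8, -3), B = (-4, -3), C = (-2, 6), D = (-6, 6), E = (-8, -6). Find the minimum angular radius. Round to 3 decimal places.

6.708

By Welzl's lemma the MEC is supported by two points (diametrically opposite) or three points (on a circumcircle).
The farthest pair is C–E with squared distance 180. The circle on this segment as diameter has centre (-5, 0) and r² = 180/4 = 45.
Check A: distance² to centre = 18 ≤ 45, so it lies inside.
All remaining points lie in this disk, and no smaller disk contains both endpoints, so this is the minimum enclosing circle.
r = √45 ≈ 6.708.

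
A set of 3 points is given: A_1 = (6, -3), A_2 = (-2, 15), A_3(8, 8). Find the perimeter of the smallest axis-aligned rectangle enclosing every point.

56

Width = max x − min x = 8 − (-2) = 10.
Height = max y − min y = 15 − (-3) = 18.
Perimeter = 2(10 + 18) = 56.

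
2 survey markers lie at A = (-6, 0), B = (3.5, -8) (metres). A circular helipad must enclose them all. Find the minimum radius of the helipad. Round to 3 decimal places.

6.210

The smallest circle enclosing two points has them as diameter endpoints.
Centre = midpoint = (-1.25, -4); r² = |AB|²/4 = 154.25/4 = 38.5625.
r = √(38.5625) ≈ 6.210.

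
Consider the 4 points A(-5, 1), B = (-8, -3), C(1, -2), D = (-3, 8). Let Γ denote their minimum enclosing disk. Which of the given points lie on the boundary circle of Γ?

B, C, D

The minimum enclosing circle is determined by three boundary points: B, C, D.
Their circumcentre is (-187/47, 85/47) with r² = 86797/2209.
The farthest remaining point A is at distance² 3748/2209 ≤ 86797/2209.
The points at distance exactly r from the centre are B, C, D — 3 points.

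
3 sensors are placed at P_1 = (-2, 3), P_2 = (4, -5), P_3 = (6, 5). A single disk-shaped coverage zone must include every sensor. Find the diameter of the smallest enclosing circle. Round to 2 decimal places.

11.07

Side lengths²: P_1P_2² = 100, P_1P_3² = 68, P_2P_3² = 104.
Since P_2P_3² = 104 < 100 + 68 = 168, the triangle is acute, so the smallest enclosing circle is the circumcircle.
Circumcentre = (55/19, 8/19), r² = 11050/361.
Diameter = 2r = 2√(11050/361) ≈ 11.07.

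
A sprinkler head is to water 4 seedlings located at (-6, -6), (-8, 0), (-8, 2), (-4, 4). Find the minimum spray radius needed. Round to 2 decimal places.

5.10

By Welzl's lemma the MEC is supported by two points (diametrically opposite) or three points (on a circumcircle).
The farthest pair is (-6, -6)–(-4, 4) with squared distance 104. The circle on this segment as diameter has centre (-5, -1) and r² = 104/4 = 26.
Check (-8, 0): distance² to centre = 10 ≤ 26, so it lies inside.
All remaining points lie in this disk, and no smaller disk contains both endpoints, so this is the minimum enclosing circle.
r = √26 ≈ 5.10.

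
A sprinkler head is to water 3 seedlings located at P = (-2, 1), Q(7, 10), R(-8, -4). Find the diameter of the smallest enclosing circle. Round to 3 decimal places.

20.518

Side lengths²: PQ² = 162, PR² = 61, QR² = 421.
Since QR² = 421 ≥ 162 + 61 = 223, the angle opposite QR is not acute, so the smallest enclosing circle has QR as diameter.
Centre = midpoint of QR = (-0.5, 3), r² = 421/4 = 105.25.
Diameter = 2r = 2√(105.25) ≈ 20.518.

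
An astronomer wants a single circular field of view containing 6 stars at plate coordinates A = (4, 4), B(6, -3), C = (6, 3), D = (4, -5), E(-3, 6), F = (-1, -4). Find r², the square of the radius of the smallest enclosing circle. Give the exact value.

A smallest enclosing disk is always determined by at most three of the input points on its boundary.
The farthest pair is D–E with squared distance 170. The circle on this segment as diameter has centre (0.5, 0.5) and r² = 170/4 = 42.5.
Check A: distance² to centre = 24.5 ≤ 42.5, so it lies inside.
All remaining points lie in this disk, and no smaller disk contains both endpoints, so this is the minimum enclosing circle.

42.5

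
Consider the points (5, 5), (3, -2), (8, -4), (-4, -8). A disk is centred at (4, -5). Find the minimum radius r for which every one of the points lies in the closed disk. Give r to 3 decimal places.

The required radius is the distance from (4, -5) to the farthest point.
Squared distances: 101, 10, 17, 73.
Maximum is 101, attained at (5, 5).
r = √101 ≈ 10.050.

10.050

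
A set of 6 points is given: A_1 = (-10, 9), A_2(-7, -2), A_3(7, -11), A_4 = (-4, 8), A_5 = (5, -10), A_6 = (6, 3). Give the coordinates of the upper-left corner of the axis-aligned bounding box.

x-range [-10, 7], y-range [-11, 9].
The upper-left corner is (-10, 9).

(-10, 9)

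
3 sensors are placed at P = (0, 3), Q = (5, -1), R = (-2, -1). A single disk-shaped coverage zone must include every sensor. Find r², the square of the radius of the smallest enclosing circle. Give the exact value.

12.8125

Side lengths²: PQ² = 41, PR² = 20, QR² = 49.
Since QR² = 49 < 41 + 20 = 61, the triangle is acute, so the smallest enclosing circle is the circumcircle.
Circumcentre = (1.5, -0.25), r² = 12.8125.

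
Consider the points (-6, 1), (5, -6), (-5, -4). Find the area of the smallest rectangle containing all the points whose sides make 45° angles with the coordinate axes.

In coordinates u = x + y, v = x − y the rectangle is axis-aligned; the map (x,y)→(u,v) scales areas by 2.
u-values: -5, -1, -9; range = -1 − (-9) = 8.
v-values: -7, 11, -1; range = 11 − (-7) = 18.
Area = (8 × 18) / 2 = 72.

72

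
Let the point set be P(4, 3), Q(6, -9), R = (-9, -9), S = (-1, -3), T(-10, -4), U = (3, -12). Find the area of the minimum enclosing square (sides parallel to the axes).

The bounding box has width 16 and height 15.
An axis-aligned square enclosing the set must have side ≥ max(width, height).
So the minimum side is max(16, 15) = 16.
Area = 16² = 256.

256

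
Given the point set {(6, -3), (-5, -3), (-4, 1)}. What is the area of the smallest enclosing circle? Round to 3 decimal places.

96.800

Call the three points A, B, C in the order given.
Side lengths²: AB² = 121, AC² = 116, BC² = 17.
Since AB² = 121 < 116 + 17 = 133, the triangle is acute, so the smallest enclosing circle is the circumcircle.
Circumcentre = (0.5, -2.25), r² = 30.8125.
Area = π·r² = π·30.8125 ≈ 96.800.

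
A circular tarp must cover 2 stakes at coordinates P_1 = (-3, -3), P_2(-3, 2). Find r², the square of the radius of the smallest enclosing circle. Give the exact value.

6.25

The smallest circle enclosing two points has them as diameter endpoints.
Centre = midpoint = (-3, -0.5); r² = |P_1P_2|²/4 = 25/4 = 6.25.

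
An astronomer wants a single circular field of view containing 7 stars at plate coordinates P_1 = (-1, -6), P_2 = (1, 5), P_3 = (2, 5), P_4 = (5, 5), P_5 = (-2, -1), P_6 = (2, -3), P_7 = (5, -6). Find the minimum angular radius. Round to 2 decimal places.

The minimum enclosing circle of a finite set is fixed by two of the points (as a diameter) or three (as a circumcircle).
The farthest pair is P_1–P_4 with squared distance 157. The circle on this segment as diameter has centre (2, -0.5) and r² = 157/4 = 39.25.
Check P_2: distance² to centre = 31.25 ≤ 39.25, so it lies inside.
All remaining points lie in this disk, and no smaller disk contains both endpoints, so this is the minimum enclosing circle.
r = √(39.25) ≈ 6.26.

6.26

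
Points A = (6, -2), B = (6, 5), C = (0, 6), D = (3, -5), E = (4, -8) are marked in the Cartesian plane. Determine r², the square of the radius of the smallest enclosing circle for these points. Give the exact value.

A smallest enclosing disk is always determined by at most three of the input points on its boundary.
The farthest pair is C–E with squared distance 212. The circle on this segment as diameter has centre (2, -1) and r² = 212/4 = 53.
Check A: distance² to centre = 17 ≤ 53, so it lies inside.
All remaining points lie in this disk, and no smaller disk contains both endpoints, so this is the minimum enclosing circle.

53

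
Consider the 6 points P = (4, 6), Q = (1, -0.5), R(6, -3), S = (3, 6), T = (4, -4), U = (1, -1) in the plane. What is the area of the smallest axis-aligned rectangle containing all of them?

50

x ranges over [1, 6], width 5.
y ranges over [-4, 6], height 10.
Area = 5 × 10 = 50.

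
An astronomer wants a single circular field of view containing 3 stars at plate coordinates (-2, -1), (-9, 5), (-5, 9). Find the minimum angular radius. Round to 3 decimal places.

5.236

Call the three points A, B, C in the order given.
Side lengths²: AB² = 85, AC² = 109, BC² = 32.
Since AC² = 109 < 85 + 32 = 117, the triangle is acute, so the smallest enclosing circle is the circumcircle.
Circumcentre = (-101/26, 101/26), r² = 9265/338.
r = √(9265/338) ≈ 5.236.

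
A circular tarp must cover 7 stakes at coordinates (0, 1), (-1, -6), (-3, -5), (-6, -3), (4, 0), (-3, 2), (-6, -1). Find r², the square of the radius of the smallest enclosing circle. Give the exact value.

The farthest pair is (-6, -3)–(4, 0) with squared distance 109. The circle on this segment as diameter has centre (-1, -1.5) and r² = 109/4 = 27.25.
Check (0, 1): distance² to centre = 7.25 ≤ 27.25, so it lies inside.
All remaining points lie in this disk, and no smaller disk contains both endpoints, so this is the minimum enclosing circle.

27.25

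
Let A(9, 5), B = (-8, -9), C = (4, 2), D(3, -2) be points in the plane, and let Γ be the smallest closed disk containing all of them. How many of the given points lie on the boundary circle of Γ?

2

The minimum enclosing circle of a finite set is fixed by two of the points (as a diameter) or three (as a circumcircle).
The farthest pair is A–B with squared distance 485. The circle on this segment as diameter has centre (0.5, -2) and r² = 485/4 = 121.25.
Check C: distance² to centre = 28.25 ≤ 121.25, so it lies inside.
All remaining points lie in this disk, and no smaller disk contains both endpoints, so this is the minimum enclosing circle.
The points at distance exactly r from the centre are A, B — 2 points.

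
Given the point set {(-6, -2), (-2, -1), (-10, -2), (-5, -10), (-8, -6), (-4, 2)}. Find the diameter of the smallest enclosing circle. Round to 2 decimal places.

A smallest enclosing disk is always determined by at most three of the input points on its boundary.
The farthest pair is (-5, -10)–(-4, 2) with squared distance 145. The circle on this segment as diameter has centre (-4.5, -4) and r² = 145/4 = 36.25.
Check (-6, -2): distance² to centre = 6.25 ≤ 36.25, so it lies inside.
All remaining points lie in this disk, and no smaller disk contains both endpoints, so this is the minimum enclosing circle.
Diameter = 2r = 2√(36.25) ≈ 12.04.

12.04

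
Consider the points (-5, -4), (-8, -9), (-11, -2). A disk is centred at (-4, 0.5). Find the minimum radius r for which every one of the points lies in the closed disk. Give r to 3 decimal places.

10.308

The required radius is the distance from (-4, 0.5) to the farthest point.
Squared distances: 21.25, 106.25, 55.25.
Maximum is 106.25, attained at (-8, -9).
r = √(106.25) ≈ 10.308.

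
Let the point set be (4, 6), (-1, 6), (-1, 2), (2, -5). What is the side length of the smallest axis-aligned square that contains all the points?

The bounding box has width 5 and height 11.
An axis-aligned square enclosing the set must have side ≥ max(width, height).
So the minimum side is max(5, 11) = 11.

11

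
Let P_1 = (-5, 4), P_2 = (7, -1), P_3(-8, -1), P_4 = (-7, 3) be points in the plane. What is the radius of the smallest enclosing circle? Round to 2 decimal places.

7.50

A smallest enclosing disk is always determined by at most three of the input points on its boundary.
The minimum enclosing circle is determined by three boundary points: P_2, P_3, P_4.
Their circumcentre is (-0.5, -0.75) with r² = 56.3125.
The farthest remaining point P_1 is at distance² 42.8125 ≤ 56.3125.
r = √(56.3125) ≈ 7.50.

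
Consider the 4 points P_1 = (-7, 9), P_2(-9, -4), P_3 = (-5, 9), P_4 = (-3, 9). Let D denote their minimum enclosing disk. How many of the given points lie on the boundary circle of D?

The minimum enclosing circle of a finite set is fixed by two of the points (as a diameter) or three (as a circumcircle).
The farthest pair is P_2–P_4 with squared distance 205. The circle on this segment as diameter has centre (-6, 2.5) and r² = 205/4 = 51.25.
Check P_1: distance² to centre = 43.25 ≤ 51.25, so it lies inside.
All remaining points lie in this disk, and no smaller disk contains both endpoints, so this is the minimum enclosing circle.
The points at distance exactly r from the centre are P_2, P_4 — 2 points.

2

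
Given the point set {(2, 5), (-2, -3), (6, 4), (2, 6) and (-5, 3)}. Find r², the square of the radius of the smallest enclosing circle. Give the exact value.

By Welzl's lemma the MEC is supported by two points (diametrically opposite) or three points (on a circumcircle).
The minimum enclosing circle is determined by three boundary points: (-2, -3), (6, 4), (-5, 3).
Their circumcentre is (29/46, 95/46) with r² = 34465/1058.
The farthest remaining point (2, 6) is at distance² 18365/1058 ≤ 34465/1058.

34465/1058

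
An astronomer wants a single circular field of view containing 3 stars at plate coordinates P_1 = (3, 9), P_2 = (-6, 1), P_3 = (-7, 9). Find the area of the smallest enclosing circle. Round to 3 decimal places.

115.662

Side lengths²: P_1P_2² = 145, P_1P_3² = 100, P_2P_3² = 65.
Since P_1P_2² = 145 < 100 + 65 = 165, the triangle is acute, so the smallest enclosing circle is the circumcircle.
Circumcentre = (-2, 5.5625), r² = 36.81640625.
Area = π·r² = π·36.81640625 ≈ 115.662.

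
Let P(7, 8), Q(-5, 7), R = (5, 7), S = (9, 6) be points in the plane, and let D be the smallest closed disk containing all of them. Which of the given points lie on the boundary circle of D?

Q, S

The minimum enclosing circle of a finite set is fixed by two of the points (as a diameter) or three (as a circumcircle).
The farthest pair is Q–S with squared distance 197. The circle on this segment as diameter has centre (2, 6.5) and r² = 197/4 = 49.25.
Check P: distance² to centre = 27.25 ≤ 49.25, so it lies inside.
All remaining points lie in this disk, and no smaller disk contains both endpoints, so this is the minimum enclosing circle.
The points at distance exactly r from the centre are Q, S — 2 points.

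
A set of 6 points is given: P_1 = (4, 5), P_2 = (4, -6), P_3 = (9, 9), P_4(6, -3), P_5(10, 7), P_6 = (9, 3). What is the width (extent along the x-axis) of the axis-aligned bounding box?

max x = 10, min x = 4, so width = 6.

6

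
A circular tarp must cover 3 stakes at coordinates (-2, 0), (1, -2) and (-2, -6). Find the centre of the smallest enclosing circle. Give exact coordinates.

(-11/6, -3)

Call the three points A, B, C in the order given.
Side lengths²: AB² = 13, AC² = 36, BC² = 25.
Since AC² = 36 < 25 + 13 = 38, the triangle is acute, so the smallest enclosing circle is the circumcircle.
Circumcentre = (-11/6, -3), r² = 325/36.
Centre = (-11/6, -3).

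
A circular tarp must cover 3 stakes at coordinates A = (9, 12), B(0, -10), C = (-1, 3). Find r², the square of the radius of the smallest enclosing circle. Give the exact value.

141.25

Side lengths²: AB² = 565, AC² = 181, BC² = 170.
Since AB² = 565 ≥ 181 + 170 = 351, the angle opposite AB is not acute, so the smallest enclosing circle has AB as diameter.
Centre = midpoint of AB = (4.5, 1), r² = 565/4 = 141.25.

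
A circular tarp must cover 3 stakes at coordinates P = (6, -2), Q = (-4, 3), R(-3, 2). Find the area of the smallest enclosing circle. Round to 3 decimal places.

Side lengths²: PQ² = 125, PR² = 97, QR² = 2.
Since PQ² = 125 ≥ 97 + 2 = 99, the angle opposite PQ is not acute, so the smallest enclosing circle has PQ as diameter.
Centre = midpoint of PQ = (1, 0.5), r² = 125/4 = 31.25.
Area = π·r² = π·31.25 ≈ 98.175.

98.175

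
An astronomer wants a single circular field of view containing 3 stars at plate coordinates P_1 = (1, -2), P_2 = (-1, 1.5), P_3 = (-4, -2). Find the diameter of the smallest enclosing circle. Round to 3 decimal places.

5.309

Side lengths²: P_1P_2² = 16.25, P_1P_3² = 25, P_2P_3² = 21.25.
Since P_1P_3² = 25 < 21.25 + 16.25 = 37.5, the triangle is acute, so the smallest enclosing circle is the circumcircle.
Circumcentre = (-1.5, -31/28), r² = 5525/784.
Diameter = 2r = 2√(5525/784) ≈ 5.309.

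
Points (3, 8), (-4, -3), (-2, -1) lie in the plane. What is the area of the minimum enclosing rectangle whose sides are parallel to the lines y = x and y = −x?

In coordinates u = x + y, v = x − y the rectangle is axis-aligned; the map (x,y)→(u,v) scales areas by 2.
u-values: 11, -7, -3; range = 11 − (-7) = 18.
v-values: -5, -1, -1; range = -1 − (-5) = 4.
Area = (18 × 4) / 2 = 36.

36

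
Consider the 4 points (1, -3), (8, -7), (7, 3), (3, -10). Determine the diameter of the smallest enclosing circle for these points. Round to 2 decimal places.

By Welzl's lemma the MEC is supported by two points (diametrically opposite) or three points (on a circumcircle).
The farthest pair is (7, 3)–(3, -10) with squared distance 185. The circle on this segment as diameter has centre (5, -3.5) and r² = 185/4 = 46.25.
Check (1, -3): distance² to centre = 16.25 ≤ 46.25, so it lies inside.
All remaining points lie in this disk, and no smaller disk contains both endpoints, so this is the minimum enclosing circle.
Diameter = 2r = 2√(46.25) ≈ 13.60.

13.60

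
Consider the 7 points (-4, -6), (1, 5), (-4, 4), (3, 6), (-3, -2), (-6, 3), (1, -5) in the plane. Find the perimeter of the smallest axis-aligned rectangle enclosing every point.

42

Width = max x − min x = 3 − (-6) = 9.
Height = max y − min y = 6 − (-6) = 12.
Perimeter = 2(9 + 12) = 42.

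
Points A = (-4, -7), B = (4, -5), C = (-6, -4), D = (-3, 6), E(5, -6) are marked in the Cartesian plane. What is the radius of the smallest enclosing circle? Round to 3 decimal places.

The minimum enclosing circle of a finite set is fixed by two of the points (as a diameter) or three (as a circumcircle).
The minimum enclosing circle is determined by three boundary points: A, D, E.
Their circumcentre is (-4/29, -22/29) with r² = 45305/841.
The farthest remaining point C is at distance² 37736/841 ≤ 45305/841.
r = √(45305/841) ≈ 7.340.

7.340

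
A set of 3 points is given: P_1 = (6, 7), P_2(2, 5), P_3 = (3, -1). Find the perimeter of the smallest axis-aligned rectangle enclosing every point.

24

Width = max x − min x = 6 − 2 = 4.
Height = max y − min y = 7 − (-1) = 8.
Perimeter = 2(4 + 8) = 24.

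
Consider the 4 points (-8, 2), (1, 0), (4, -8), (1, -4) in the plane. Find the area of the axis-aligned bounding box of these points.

120

x ranges over [-8, 4], width 12.
y ranges over [-8, 2], height 10.
Area = 12 × 10 = 120.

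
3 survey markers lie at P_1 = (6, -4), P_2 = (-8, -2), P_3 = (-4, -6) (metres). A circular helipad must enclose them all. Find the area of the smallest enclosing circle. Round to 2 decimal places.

157.08

Side lengths²: P_1P_2² = 200, P_1P_3² = 104, P_2P_3² = 32.
Since P_1P_2² = 200 ≥ 104 + 32 = 136, the angle opposite P_1P_2 is not acute, so the smallest enclosing circle has P_1P_2 as diameter.
Centre = midpoint of P_1P_2 = (-1, -3), r² = 200/4 = 50.
Area = π·r² = π·50 ≈ 157.08.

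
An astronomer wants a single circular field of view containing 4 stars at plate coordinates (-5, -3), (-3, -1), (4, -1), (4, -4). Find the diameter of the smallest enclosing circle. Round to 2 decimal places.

9.28

A smallest enclosing disk is always determined by at most three of the input points on its boundary.
The minimum enclosing circle is determined by three boundary points: (-5, -3), (4, -1), (4, -4).
Their circumcentre is (-7/18, -2.5) with r² = 3485/162.
The farthest remaining point (-3, -1) is at distance² 1469/162 ≤ 3485/162.
Diameter = 2r = 2√(3485/162) ≈ 9.28.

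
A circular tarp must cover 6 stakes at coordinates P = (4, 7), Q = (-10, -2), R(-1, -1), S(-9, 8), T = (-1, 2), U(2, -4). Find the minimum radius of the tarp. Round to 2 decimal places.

8.32

By Welzl's lemma the MEC is supported by two points (diametrically opposite) or three points (on a circumcircle).
The farthest pair is P–Q with squared distance 277. The circle on this segment as diameter has centre (-3, 2.5) and r² = 277/4 = 69.25.
Check R: distance² to centre = 16.25 ≤ 69.25, so it lies inside.
All remaining points lie in this disk, and no smaller disk contains both endpoints, so this is the minimum enclosing circle.
r = √(69.25) ≈ 8.32.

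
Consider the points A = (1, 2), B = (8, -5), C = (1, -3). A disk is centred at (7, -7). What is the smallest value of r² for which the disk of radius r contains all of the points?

117

The required radius is the distance from (7, -7) to the farthest point.
Squared distances: 117, 5, 52.
Maximum is 117, attained at A.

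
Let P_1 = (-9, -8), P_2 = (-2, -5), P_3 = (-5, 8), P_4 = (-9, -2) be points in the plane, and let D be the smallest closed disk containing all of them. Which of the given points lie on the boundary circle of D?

P_1, P_3

The minimum enclosing circle of a finite set is fixed by two of the points (as a diameter) or three (as a circumcircle).
The farthest pair is P_1–P_3 with squared distance 272. The circle on this segment as diameter has centre (-7, 0) and r² = 272/4 = 68.
Check P_2: distance² to centre = 50 ≤ 68, so it lies inside.
All remaining points lie in this disk, and no smaller disk contains both endpoints, so this is the minimum enclosing circle.
The points at distance exactly r from the centre are P_1, P_3 — 2 points.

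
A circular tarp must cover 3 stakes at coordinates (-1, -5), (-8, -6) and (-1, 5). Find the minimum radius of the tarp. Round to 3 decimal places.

Call the three points A, B, C in the order given.
Side lengths²: AB² = 50, AC² = 100, BC² = 170.
Since BC² = 170 ≥ 100 + 50 = 150, the angle opposite BC is not acute, so the smallest enclosing circle has BC as diameter.
Centre = midpoint of BC = (-4.5, -0.5), r² = 170/4 = 42.5.
r = √(42.5) ≈ 6.519.

6.519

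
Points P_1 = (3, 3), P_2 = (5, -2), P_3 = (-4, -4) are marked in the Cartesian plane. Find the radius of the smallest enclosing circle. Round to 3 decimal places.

Side lengths²: P_1P_2² = 29, P_1P_3² = 98, P_2P_3² = 85.
Since P_1P_3² = 98 < 85 + 29 = 114, the triangle is acute, so the smallest enclosing circle is the circumcircle.
Circumcentre = (1/14, -15/14), r² = 2465/98.
r = √(2465/98) ≈ 5.015.

5.015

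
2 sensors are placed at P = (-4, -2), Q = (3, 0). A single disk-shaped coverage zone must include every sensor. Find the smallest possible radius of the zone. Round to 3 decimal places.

3.640

The smallest circle enclosing two points has them as diameter endpoints.
Centre = midpoint = (-0.5, -1); r² = |PQ|²/4 = 53/4 = 13.25.
r = √(13.25) ≈ 3.640.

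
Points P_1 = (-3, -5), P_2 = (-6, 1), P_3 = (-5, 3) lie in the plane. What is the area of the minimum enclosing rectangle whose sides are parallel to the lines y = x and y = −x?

30

In coordinates u = x + y, v = x − y the rectangle is axis-aligned; the map (x,y)→(u,v) scales areas by 2.
u-values: -8, -5, -2; range = -2 − (-8) = 6.
v-values: 2, -7, -8; range = 2 − (-8) = 10.
Area = (6 × 10) / 2 = 30.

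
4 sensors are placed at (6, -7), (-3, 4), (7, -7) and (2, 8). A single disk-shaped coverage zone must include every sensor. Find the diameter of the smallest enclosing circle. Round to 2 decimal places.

A smallest enclosing disk is always determined by at most three of the input points on its boundary.
The minimum enclosing circle is determined by three boundary points: (-3, 4), (7, -7), (2, 8).
Their circumcentre is (153/38, 13/38) with r² = 45305/722.
The farthest remaining point (6, -7) is at distance² 41733/722 ≤ 45305/722.
Diameter = 2r = 2√(45305/722) ≈ 15.84.

15.84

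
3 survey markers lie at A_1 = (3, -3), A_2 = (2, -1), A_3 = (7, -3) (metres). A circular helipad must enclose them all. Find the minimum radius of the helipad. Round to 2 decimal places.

2.69

Side lengths²: A_1A_2² = 5, A_1A_3² = 16, A_2A_3² = 29.
Since A_2A_3² = 29 ≥ 16 + 5 = 21, the angle opposite A_2A_3 is not acute, so the smallest enclosing circle has A_2A_3 as diameter.
Centre = midpoint of A_2A_3 = (4.5, -2), r² = 29/4 = 7.25.
r = √(7.25) ≈ 2.69.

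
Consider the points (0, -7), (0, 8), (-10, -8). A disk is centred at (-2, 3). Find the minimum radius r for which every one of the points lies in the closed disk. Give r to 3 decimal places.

The required radius is the distance from (-2, 3) to the farthest point.
Squared distances: 104, 29, 185.
Maximum is 185, attained at (-10, -8).
r = √185 ≈ 13.601.

13.601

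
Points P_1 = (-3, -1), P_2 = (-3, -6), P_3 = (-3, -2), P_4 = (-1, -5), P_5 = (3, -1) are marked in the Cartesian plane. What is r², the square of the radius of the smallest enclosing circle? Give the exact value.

The farthest pair is P_2–P_5 with squared distance 61. The circle on this segment as diameter has centre (0, -3.5) and r² = 61/4 = 15.25.
Check P_1: distance² to centre = 15.25 ≤ 15.25, so it lies inside.
All remaining points lie in this disk, and no smaller disk contains both endpoints, so this is the minimum enclosing circle.

15.25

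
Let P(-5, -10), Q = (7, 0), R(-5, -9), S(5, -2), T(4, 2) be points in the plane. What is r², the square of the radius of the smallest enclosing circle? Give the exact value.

61

By Welzl's lemma the MEC is supported by two points (diametrically opposite) or three points (on a circumcircle).
The farthest pair is P–Q with squared distance 244. The circle on this segment as diameter has centre (1, -5) and r² = 244/4 = 61.
Check R: distance² to centre = 52 ≤ 61, so it lies inside.
All remaining points lie in this disk, and no smaller disk contains both endpoints, so this is the minimum enclosing circle.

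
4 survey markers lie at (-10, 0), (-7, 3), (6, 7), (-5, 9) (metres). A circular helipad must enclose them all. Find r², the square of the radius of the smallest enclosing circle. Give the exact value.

The farthest pair is (-10, 0)–(6, 7) with squared distance 305. The circle on this segment as diameter has centre (-2, 3.5) and r² = 305/4 = 76.25.
Check (-7, 3): distance² to centre = 25.25 ≤ 76.25, so it lies inside.
All remaining points lie in this disk, and no smaller disk contains both endpoints, so this is the minimum enclosing circle.

76.25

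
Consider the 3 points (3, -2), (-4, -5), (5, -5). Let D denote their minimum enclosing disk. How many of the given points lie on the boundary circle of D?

Call the three points A, B, C in the order given.
Side lengths²: AB² = 58, AC² = 13, BC² = 81.
Since BC² = 81 ≥ 58 + 13 = 71, the angle opposite BC is not acute, so the smallest enclosing circle has BC as diameter.
Centre = midpoint of BC = (0.5, -5), r² = 81/4 = 20.25.
The points at distance exactly r from the centre are (-4, -5), (5, -5) — 2 points.

2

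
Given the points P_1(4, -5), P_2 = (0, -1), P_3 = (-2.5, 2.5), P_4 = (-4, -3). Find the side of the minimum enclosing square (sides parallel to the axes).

8

The bounding box has width 8 and height 7.5.
An axis-aligned square enclosing the set must have side ≥ max(width, height).
So the minimum side is max(8, 7.5) = 8.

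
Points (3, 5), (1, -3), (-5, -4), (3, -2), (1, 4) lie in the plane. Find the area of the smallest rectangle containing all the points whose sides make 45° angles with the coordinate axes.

In coordinates u = x + y, v = x − y the rectangle is axis-aligned; the map (x,y)→(u,v) scales areas by 2.
u-values: 8, -2, -9, 1, 5; range = 8 − (-9) = 17.
v-values: -2, 4, -1, 5, -3; range = 5 − (-3) = 8.
Area = (17 × 8) / 2 = 68.

68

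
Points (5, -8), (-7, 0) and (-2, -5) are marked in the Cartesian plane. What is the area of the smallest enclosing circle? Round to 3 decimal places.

Call the three points A, B, C in the order given.
Side lengths²: AB² = 208, AC² = 58, BC² = 50.
Since AB² = 208 ≥ 58 + 50 = 108, the angle opposite AB is not acute, so the smallest enclosing circle has AB as diameter.
Centre = midpoint of AB = (-1, -4), r² = 208/4 = 52.
Area = π·r² = π·52 ≈ 163.363.

163.363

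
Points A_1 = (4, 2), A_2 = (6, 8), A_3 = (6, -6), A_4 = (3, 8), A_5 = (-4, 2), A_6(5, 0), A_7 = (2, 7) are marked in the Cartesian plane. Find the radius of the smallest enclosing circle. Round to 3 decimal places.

7.467

The minimum enclosing circle is determined by three boundary points: A_2, A_3, A_5.
Their circumcentre is (3.4, 1) with r² = 55.76.
The farthest remaining point A_4 is at distance² 49.16 ≤ 55.76.
r = √(55.76) ≈ 7.467.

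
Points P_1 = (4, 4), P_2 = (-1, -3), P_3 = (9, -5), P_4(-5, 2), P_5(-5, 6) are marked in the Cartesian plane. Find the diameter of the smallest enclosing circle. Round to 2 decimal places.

17.80

By Welzl's lemma the MEC is supported by two points (diametrically opposite) or three points (on a circumcircle).
The farthest pair is P_3–P_5 with squared distance 317. The circle on this segment as diameter has centre (2, 0.5) and r² = 317/4 = 79.25.
Check P_1: distance² to centre = 16.25 ≤ 79.25, so it lies inside.
All remaining points lie in this disk, and no smaller disk contains both endpoints, so this is the minimum enclosing circle.
Diameter = 2r = 2√(79.25) ≈ 17.80.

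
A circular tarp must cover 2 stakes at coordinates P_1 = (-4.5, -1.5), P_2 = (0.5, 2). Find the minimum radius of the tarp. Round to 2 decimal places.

The smallest circle enclosing two points has them as diameter endpoints.
Centre = midpoint = (-2, 0.25); r² = |P_1P_2|²/4 = 37.25/4 = 9.3125.
r = √(9.3125) ≈ 3.05.

3.05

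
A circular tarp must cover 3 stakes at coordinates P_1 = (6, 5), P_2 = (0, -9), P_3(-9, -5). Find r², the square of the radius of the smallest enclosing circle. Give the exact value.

Side lengths²: P_1P_2² = 232, P_1P_3² = 325, P_2P_3² = 97.
Since P_1P_3² = 325 < 232 + 97 = 329, the triangle is acute, so the smallest enclosing circle is the circumcircle.
Circumcentre = (-43/30, -0.1), r² = 36569/450.

36569/450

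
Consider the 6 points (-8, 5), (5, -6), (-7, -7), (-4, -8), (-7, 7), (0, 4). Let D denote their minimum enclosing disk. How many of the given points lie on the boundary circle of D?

3

By Welzl's lemma the MEC is supported by two points (diametrically opposite) or three points (on a circumcircle).
The minimum enclosing circle is determined by three boundary points: (5, -6), (-7, -7), (-7, 7).
Their circumcentre is (-37/24, 0) with r² = 45385/576.
The farthest remaining point (-4, -8) is at distance² 40345/576 ≤ 45385/576.
The points at distance exactly r from the centre are (5, -6), (-7, -7), (-7, 7) — 3 points.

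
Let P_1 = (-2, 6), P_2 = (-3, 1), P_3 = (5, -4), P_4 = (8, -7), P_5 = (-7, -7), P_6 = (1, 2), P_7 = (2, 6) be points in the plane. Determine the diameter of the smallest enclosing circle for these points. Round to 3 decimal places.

17.573

A smallest enclosing disk is always determined by at most three of the input points on its boundary.
The minimum enclosing circle is determined by three boundary points: P_1, P_4, P_5.
Their circumcentre is (0.5, -63/26) with r² = 26093/338.
The farthest remaining point P_7 is at distance² 24741/338 ≤ 26093/338.
Diameter = 2r = 2√(26093/338) ≈ 17.573.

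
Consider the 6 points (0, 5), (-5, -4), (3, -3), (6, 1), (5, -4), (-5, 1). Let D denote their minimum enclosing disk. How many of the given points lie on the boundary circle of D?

A smallest enclosing disk is always determined by at most three of the input points on its boundary.
The minimum enclosing circle is determined by three boundary points: (0, 5), (-5, -4), (6, 1).
Their circumcentre is (11/37, -39/37) with r² = 50297/1369.
The farthest remaining point (-5, 1) is at distance² 44192/1369 ≤ 50297/1369.
The points at distance exactly r from the centre are (0, 5), (-5, -4), (6, 1) — 3 points.

3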